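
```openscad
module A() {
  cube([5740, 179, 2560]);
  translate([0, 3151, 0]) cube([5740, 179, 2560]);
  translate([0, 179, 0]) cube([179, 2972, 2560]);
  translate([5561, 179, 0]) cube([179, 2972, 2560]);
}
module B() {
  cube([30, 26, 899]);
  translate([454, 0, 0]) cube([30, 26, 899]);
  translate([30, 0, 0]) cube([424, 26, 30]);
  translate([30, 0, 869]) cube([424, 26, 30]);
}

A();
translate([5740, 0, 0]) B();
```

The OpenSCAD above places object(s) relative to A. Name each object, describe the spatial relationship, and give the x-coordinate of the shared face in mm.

A is a house frame. B is a picture frame. The picture frame is against the house frame's +x side, with their −y faces flush. The x-coordinate of the shared face is 5740 mm.

The house frame's +x face and the picture frame's −x face are both at x = 5740 mm.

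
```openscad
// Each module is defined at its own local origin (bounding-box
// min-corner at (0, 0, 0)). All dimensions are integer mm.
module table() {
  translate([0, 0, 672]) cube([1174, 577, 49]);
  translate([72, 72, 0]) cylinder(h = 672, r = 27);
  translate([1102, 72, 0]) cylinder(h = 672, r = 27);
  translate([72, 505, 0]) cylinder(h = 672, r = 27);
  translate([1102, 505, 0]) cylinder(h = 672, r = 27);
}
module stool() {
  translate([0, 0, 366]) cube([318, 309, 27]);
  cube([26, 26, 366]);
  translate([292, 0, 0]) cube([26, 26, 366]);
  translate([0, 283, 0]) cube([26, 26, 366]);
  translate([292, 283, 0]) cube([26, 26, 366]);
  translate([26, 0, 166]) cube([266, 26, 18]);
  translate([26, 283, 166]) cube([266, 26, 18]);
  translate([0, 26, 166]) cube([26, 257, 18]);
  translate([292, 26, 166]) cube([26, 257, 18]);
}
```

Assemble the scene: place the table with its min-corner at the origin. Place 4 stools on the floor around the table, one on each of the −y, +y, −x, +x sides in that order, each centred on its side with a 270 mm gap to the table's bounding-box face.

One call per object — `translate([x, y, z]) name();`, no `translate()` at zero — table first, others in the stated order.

table();
translate([428, -579, 0]) stool();
translate([428, 847, 0]) stool();
translate([-588, 134, 0]) stool();
translate([1444, 134, 0]) stool();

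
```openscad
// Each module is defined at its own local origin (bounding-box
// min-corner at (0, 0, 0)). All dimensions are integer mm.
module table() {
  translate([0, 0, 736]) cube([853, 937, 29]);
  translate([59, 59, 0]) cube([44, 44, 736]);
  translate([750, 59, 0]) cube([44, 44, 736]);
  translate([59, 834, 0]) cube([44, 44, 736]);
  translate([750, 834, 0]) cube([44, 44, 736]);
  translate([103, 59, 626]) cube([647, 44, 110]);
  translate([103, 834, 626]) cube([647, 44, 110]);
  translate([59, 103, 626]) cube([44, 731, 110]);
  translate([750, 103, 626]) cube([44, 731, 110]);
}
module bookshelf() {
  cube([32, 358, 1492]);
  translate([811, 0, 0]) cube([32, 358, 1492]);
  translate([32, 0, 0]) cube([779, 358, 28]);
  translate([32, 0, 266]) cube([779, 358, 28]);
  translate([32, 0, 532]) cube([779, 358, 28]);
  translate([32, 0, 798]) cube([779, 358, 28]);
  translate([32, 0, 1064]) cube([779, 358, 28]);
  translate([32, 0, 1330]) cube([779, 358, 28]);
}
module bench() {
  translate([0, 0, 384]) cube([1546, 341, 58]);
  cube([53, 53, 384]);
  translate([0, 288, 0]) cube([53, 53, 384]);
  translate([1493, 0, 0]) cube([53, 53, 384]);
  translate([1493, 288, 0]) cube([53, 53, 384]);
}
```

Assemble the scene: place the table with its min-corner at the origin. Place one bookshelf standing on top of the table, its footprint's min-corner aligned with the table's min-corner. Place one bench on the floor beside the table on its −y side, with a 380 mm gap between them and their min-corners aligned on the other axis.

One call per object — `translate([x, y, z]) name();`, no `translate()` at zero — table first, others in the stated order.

table();
translate([0, 0, 765]) bookshelf();
translate([0, -721, 0]) bench();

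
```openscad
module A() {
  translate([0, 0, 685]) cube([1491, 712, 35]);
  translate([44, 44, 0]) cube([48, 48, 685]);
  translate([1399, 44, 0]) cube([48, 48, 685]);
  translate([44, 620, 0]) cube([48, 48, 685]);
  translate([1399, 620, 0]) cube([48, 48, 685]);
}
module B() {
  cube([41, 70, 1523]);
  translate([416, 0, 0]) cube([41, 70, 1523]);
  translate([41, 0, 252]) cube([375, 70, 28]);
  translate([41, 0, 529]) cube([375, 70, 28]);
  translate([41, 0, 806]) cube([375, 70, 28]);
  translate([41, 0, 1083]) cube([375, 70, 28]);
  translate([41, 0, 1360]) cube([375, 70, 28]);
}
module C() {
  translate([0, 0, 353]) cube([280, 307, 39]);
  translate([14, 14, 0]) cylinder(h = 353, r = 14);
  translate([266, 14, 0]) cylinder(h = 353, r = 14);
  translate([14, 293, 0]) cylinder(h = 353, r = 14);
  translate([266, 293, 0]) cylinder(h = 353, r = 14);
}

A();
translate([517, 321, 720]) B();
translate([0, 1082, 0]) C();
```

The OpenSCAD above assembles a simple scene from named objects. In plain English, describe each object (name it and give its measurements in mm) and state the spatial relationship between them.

A is a table: top 1491 mm (x) × 712 mm (y), 35 mm thick, upper face at z = 720 mm, on four 48×48 mm square legs, each inset 44 mm from the nearest pair of top edges, running from z = 0 to the bottom of the top.

B is a wooden ladder with two side rails of 41×70 mm section and 1523 mm height, set 457 mm apart overall. Between them run 5 rectangular rungs (70 mm deep, 28 mm thick), front faces flush with the rails' −y face. The bottom of the first rung is 252 mm above the floor and each subsequent rung is 277 mm higher than the one below.

C is a four-legged stool. The seat is 280×307 mm, 39 mm thick, top at z = 392 mm. It stands on four round legs, each 28 mm in diameter, from z = 0 to the seat underside, each leg's axis is inset half a diameter from the nearest pair of seat edges (so the leg's bounding box is flush with the corner).

The ladder is on top of the table, centred. The stool is on the floor beside the table on its +y side.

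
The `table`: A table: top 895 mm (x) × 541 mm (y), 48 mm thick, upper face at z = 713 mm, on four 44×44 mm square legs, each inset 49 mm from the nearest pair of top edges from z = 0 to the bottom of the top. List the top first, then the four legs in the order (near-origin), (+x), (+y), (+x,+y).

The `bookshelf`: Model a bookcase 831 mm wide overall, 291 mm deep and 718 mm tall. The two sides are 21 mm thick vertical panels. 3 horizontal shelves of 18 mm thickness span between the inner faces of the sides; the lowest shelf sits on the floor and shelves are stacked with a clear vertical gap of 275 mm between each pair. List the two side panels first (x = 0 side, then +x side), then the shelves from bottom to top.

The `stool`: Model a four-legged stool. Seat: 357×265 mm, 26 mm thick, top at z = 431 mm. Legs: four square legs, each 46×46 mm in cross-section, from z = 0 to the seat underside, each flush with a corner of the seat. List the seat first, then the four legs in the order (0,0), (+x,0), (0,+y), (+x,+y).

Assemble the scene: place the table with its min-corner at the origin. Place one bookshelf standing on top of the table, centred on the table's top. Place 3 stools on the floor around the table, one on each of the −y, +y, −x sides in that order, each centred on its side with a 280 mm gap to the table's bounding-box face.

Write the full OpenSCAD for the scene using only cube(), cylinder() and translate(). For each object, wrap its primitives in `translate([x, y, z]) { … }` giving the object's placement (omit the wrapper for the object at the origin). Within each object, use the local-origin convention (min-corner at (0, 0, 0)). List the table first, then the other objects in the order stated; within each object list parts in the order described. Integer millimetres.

translate([0, 0, 665]) cube([895, 541, 48]);
translate([49, 49, 0]) cube([44, 44, 665]);
translate([802, 49, 0]) cube([44, 44, 665]);
translate([49, 448, 0]) cube([44, 44, 665]);
translate([802, 448, 0]) cube([44, 44, 665]);
translate([32, 125, 713]) {
  cube([21, 291, 718]);
  translate([810, 0, 0]) cube([21, 291, 718]);
  translate([21, 0, 0]) cube([789, 291, 18]);
  translate([21, 0, 293]) cube([789, 291, 18]);
  translate([21, 0, 586]) cube([789, 291, 18]);
}
translate([269, -545, 0]) {
  translate([0, 0, 405]) cube([357, 265, 26]);
  cube([46, 46, 405]);
  translate([311, 0, 0]) cube([46, 46, 405]);
  translate([0, 219, 0]) cube([46, 46, 405]);
  translate([311, 219, 0]) cube([46, 46, 405]);
}
translate([269, 821, 0]) {
  translate([0, 0, 405]) cube([357, 265, 26]);
  cube([46, 46, 405]);
  translate([311, 0, 0]) cube([46, 46, 405]);
  translate([0, 219, 0]) cube([46, 46, 405]);
  translate([311, 219, 0]) cube([46, 46, 405]);
}
translate([-637, 138, 0]) {
  translate([0, 0, 405]) cube([357, 265, 26]);
  cube([46, 46, 405]);
  translate([311, 0, 0]) cube([46, 46, 405]);
  translate([0, 219, 0]) cube([46, 46, 405]);
  translate([311, 219, 0]) cube([46, 46, 405]);
}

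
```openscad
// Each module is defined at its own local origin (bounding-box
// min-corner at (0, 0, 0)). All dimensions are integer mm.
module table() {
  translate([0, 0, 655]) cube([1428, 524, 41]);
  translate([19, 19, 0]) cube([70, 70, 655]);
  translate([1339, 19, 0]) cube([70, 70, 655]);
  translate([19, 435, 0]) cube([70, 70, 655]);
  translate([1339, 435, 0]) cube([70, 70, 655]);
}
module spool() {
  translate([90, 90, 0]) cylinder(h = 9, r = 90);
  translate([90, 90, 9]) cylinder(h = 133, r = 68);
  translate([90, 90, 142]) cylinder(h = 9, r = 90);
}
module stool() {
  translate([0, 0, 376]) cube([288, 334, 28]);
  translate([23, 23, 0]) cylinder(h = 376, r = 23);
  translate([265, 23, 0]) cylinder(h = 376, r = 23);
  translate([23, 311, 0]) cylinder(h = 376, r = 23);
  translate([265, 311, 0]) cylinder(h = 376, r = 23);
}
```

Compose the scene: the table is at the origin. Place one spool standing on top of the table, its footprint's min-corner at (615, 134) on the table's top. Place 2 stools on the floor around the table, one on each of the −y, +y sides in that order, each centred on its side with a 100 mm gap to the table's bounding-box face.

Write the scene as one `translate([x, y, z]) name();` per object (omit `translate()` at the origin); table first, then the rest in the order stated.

table();
translate([615, 134, 696]) spool();
translate([570, -434, 0]) stool();
translate([570, 624, 0]) stool();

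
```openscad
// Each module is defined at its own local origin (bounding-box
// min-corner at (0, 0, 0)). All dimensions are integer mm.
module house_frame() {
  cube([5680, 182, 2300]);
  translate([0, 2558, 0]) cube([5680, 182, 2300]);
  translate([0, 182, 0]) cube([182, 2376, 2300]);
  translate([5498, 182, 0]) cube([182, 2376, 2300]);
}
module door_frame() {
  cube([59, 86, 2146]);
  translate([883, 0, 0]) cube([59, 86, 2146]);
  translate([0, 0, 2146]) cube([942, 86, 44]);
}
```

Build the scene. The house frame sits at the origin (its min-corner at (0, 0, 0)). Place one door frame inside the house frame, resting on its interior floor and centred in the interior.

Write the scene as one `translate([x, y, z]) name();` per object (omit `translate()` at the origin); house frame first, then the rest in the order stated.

house_frame();
translate([2369, 1327, 0]) door_frame();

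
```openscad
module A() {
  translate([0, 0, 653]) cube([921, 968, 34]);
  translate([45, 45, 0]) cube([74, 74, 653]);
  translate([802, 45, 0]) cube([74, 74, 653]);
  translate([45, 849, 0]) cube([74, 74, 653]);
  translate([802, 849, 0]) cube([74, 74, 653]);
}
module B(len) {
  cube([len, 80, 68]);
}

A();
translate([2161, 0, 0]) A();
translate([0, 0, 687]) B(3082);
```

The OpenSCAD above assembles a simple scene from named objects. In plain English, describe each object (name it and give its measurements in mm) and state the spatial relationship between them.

A is a rectangular dining table. The top is 921×968×34 mm with its upper surface at z = 687 mm. It stands on four 74×74 mm square legs, each inset 45 mm from the nearest pair of top edges, running from the floor to the underside of the top.

B is a rectangular beam 3082 mm long (x), 80 mm deep (y), 68 mm thick (z).

The beam spans the tops of two tables placed 1240 mm apart, resting at z = 687 mm.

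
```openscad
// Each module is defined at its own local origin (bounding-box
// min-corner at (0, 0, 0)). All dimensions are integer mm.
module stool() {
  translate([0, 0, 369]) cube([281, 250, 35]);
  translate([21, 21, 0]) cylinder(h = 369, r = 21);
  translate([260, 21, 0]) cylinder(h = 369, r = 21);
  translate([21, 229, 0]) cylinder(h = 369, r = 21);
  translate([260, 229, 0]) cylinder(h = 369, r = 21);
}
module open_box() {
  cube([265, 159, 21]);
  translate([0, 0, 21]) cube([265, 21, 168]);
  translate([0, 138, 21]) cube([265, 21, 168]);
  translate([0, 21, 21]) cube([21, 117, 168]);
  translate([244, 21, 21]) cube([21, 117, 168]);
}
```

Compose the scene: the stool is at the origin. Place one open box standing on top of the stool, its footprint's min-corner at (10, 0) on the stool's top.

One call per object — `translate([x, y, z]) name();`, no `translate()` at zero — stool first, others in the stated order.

stool();
translate([10, 0, 404]) open_box();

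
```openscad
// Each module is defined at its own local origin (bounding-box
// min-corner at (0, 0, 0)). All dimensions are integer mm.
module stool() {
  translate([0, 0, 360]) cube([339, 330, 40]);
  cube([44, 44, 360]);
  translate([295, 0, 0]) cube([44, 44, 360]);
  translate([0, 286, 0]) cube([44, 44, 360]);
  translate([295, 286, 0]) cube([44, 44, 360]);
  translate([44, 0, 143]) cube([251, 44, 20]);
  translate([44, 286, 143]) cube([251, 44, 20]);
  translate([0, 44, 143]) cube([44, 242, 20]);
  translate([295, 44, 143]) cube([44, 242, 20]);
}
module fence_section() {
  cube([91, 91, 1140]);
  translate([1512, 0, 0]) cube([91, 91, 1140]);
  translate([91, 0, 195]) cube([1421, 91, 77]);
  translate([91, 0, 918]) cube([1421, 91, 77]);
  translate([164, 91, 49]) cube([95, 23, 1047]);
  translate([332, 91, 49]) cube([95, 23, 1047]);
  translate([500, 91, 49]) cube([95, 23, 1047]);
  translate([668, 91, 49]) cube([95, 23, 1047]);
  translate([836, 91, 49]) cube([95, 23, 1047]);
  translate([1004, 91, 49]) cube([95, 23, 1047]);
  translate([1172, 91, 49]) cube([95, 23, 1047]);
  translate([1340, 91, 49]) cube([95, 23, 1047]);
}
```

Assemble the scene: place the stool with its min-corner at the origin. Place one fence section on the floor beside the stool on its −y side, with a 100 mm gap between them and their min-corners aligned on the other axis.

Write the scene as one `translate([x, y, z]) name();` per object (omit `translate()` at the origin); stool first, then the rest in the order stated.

stool();
translate([0, -214, 0]) fence_section();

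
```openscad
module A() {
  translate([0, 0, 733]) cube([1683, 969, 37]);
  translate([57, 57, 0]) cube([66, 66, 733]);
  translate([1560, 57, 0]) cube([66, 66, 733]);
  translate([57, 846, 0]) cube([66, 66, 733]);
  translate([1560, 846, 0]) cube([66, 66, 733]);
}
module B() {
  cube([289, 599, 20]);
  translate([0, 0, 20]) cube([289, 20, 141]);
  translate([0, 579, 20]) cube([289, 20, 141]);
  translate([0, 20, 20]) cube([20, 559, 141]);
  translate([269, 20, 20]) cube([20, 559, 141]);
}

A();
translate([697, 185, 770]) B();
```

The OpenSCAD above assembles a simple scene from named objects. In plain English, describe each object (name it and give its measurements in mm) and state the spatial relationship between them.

A is a table: top 1683 mm (x) × 969 mm (y), 37 mm thick, upper face at z = 770 mm, on four 66×66 mm square legs, each inset 57 mm from the nearest pair of top edges, running from z = 0 to the bottom of the top.

B is an open storage box with external size 289×599×161 mm and wall thickness 20 mm (the base is also 20 mm thick). The base covers the whole footprint; the four walls stand on the base, with the y-facing walls full-width and the x-facing walls fitting between their inner faces.

The open box is on top of the table, centred.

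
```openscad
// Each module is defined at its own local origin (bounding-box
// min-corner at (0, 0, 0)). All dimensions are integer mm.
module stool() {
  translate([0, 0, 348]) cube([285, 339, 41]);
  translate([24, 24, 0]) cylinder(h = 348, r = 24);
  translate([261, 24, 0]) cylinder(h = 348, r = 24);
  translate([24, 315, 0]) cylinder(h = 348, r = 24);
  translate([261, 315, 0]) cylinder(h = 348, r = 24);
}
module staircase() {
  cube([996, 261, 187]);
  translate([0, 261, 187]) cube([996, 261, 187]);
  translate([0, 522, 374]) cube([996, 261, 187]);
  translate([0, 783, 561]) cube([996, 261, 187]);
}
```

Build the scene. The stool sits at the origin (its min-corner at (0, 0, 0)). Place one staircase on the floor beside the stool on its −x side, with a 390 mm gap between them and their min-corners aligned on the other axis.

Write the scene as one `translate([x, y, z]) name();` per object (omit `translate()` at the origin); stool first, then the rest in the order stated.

stool();
translate([-1386, 0, 0]) staircase();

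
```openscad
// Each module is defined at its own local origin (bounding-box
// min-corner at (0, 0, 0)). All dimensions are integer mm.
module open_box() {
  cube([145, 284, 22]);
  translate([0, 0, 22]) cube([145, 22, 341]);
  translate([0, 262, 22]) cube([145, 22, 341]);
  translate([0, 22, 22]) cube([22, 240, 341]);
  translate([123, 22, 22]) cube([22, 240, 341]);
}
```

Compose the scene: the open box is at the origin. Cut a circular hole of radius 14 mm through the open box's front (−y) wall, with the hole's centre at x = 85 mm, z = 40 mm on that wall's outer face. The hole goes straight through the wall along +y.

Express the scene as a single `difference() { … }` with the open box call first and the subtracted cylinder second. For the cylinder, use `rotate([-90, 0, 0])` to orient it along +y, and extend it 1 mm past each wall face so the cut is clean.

difference() {
  open_box();
  translate([85, -1, 40]) rotate([-90, 0, 0]) cylinder(h = 24, r = 14);
}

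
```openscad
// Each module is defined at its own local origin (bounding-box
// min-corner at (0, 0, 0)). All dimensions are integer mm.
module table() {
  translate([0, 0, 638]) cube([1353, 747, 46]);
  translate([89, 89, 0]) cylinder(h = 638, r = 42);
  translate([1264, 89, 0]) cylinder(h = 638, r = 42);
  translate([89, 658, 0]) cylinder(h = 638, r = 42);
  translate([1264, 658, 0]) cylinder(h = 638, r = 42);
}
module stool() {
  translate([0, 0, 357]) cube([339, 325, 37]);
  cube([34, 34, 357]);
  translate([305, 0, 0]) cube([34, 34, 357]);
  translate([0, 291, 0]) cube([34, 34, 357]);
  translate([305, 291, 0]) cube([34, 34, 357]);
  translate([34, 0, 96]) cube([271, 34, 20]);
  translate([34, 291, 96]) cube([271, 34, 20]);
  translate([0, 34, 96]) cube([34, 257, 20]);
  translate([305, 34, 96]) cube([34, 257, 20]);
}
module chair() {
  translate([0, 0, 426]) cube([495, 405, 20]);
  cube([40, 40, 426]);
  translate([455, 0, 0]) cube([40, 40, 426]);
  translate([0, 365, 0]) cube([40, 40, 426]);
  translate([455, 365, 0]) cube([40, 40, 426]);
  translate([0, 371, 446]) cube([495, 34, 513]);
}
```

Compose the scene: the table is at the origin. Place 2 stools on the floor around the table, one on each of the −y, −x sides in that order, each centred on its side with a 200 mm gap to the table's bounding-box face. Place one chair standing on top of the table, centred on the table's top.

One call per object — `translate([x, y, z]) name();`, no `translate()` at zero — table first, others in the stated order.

table();
translate([507, -525, 0]) stool();
translate([-539, 211, 0]) stool();
translate([429, 171, 684]) chair();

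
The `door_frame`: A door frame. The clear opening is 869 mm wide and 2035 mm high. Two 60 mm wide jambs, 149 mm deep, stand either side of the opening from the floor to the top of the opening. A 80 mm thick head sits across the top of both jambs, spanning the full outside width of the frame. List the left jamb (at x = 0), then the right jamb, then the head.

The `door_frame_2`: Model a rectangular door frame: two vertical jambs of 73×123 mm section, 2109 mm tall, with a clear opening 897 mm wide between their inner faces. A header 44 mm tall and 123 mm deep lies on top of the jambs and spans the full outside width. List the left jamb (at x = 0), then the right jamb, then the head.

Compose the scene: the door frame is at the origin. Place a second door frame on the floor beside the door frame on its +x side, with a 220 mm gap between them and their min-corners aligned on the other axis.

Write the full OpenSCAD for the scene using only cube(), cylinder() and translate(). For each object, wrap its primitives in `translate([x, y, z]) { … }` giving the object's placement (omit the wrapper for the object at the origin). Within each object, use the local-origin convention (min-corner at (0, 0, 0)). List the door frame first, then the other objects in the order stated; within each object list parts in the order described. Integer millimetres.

cube([60, 149, 2035]);
translate([929, 0, 0]) cube([60, 149, 2035]);
translate([0, 0, 2035]) cube([989, 149, 80]);
translate([1209, 0, 0]) {
  cube([73, 123, 2109]);
  translate([970, 0, 0]) cube([73, 123, 2109]);
  translate([0, 0, 2109]) cube([1043, 123, 44]);
}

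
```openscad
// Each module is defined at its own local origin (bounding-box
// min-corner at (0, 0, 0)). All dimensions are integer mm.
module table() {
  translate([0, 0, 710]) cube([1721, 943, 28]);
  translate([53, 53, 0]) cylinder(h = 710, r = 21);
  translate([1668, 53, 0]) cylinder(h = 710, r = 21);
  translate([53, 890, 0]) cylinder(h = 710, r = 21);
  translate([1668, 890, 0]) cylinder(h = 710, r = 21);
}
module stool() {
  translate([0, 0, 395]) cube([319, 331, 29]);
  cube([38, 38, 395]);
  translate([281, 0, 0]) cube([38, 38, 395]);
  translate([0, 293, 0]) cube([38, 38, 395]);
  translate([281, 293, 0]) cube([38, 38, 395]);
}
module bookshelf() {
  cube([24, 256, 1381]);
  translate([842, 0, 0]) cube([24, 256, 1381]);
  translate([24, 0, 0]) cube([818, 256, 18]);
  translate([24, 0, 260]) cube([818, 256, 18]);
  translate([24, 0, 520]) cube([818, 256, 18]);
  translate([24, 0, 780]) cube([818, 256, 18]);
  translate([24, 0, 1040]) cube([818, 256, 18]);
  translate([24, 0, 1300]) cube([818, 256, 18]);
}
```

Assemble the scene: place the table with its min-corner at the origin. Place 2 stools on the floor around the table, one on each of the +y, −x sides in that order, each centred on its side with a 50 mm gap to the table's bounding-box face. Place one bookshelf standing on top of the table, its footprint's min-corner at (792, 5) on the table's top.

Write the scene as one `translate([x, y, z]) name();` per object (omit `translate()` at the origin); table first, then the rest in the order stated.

table();
translate([701, 993, 0]) stool();
translate([-369, 306, 0]) stool();
translate([792, 5, 738]) bookshelf();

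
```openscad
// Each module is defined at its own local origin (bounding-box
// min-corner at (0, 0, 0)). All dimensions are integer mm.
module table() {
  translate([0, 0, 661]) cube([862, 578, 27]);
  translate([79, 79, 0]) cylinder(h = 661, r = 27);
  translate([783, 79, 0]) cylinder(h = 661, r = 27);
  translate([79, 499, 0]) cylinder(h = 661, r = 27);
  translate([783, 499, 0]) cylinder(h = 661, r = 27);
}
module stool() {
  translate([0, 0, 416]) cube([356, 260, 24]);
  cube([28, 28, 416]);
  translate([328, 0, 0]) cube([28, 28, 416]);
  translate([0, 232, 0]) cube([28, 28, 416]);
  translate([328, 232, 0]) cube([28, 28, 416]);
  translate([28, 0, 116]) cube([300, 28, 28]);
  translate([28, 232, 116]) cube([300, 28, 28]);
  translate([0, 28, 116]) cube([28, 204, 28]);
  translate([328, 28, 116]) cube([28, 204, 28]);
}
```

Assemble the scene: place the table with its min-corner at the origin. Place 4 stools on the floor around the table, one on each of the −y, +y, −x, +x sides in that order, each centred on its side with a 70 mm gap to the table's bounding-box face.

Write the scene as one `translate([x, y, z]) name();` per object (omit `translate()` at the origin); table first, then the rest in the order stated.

table();
translate([253, -330, 0]) stool();
translate([253, 648, 0]) stool();
translate([-426, 159, 0]) stool();
translate([932, 159, 0]) stool();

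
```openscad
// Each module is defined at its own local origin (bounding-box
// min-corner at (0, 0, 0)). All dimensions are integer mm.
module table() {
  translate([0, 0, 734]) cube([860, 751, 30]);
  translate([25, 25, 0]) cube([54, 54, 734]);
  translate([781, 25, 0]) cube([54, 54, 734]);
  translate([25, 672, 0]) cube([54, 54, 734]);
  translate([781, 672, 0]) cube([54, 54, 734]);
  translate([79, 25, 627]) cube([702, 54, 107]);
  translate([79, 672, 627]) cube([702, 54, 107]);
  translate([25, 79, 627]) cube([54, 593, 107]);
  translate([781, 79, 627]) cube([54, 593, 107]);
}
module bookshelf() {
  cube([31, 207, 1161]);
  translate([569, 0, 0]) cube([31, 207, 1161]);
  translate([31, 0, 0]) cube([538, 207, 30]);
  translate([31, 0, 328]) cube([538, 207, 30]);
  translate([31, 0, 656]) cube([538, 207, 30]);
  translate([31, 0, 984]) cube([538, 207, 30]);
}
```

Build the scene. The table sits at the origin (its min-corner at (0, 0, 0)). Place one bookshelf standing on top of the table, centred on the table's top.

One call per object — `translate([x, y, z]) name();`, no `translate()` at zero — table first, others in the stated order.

table();
translate([130, 272, 764]) bookshelf();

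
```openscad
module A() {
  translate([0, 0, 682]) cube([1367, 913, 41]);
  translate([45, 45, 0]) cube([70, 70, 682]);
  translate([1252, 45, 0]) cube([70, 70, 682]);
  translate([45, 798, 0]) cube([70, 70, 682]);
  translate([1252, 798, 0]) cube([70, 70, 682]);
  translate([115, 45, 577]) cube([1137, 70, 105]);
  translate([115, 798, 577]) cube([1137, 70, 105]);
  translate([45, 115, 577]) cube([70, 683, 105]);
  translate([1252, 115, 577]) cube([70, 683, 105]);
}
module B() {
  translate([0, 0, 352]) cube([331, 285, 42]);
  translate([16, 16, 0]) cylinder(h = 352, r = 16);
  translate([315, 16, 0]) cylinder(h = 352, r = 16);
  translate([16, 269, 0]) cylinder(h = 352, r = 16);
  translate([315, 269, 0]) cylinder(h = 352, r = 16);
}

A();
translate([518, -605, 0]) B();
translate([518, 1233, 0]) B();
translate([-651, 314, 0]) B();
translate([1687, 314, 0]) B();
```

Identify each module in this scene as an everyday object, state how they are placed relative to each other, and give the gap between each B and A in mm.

A is a table. B is a stool. Four stools sit around the table at the −y, +y, −x, +x sides. The gap between each stool and the table is 320 mm.

Each stool's nearest face is 320 mm from the table's bounding box.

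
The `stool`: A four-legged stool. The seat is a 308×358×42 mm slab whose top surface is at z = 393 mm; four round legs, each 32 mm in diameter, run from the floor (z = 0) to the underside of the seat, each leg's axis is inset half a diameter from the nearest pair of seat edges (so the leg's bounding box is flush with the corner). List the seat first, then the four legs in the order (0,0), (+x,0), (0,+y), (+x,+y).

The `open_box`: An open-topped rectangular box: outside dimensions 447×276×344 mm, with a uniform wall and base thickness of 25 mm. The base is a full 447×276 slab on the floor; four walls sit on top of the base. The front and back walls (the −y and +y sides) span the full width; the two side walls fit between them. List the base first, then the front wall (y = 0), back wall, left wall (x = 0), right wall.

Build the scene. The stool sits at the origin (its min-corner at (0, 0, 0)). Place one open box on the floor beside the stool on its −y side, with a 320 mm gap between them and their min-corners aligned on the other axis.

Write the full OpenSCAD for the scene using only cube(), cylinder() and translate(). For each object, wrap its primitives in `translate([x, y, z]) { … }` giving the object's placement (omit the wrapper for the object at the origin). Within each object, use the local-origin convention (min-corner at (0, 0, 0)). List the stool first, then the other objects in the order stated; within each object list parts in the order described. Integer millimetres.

translate([0, 0, 351]) cube([308, 358, 42]);
translate([16, 16, 0]) cylinder(h = 351, r = 16);
translate([292, 16, 0]) cylinder(h = 351, r = 16);
translate([16, 342, 0]) cylinder(h = 351, r = 16);
translate([292, 342, 0]) cylinder(h = 351, r = 16);
translate([0, -596, 0]) {
  cube([447, 276, 25]);
  translate([0, 0, 25]) cube([447, 25, 319]);
  translate([0, 251, 25]) cube([447, 25, 319]);
  translate([0, 25, 25]) cube([25, 226, 319]);
  translate([422, 25, 25]) cube([25, 226, 319]);
}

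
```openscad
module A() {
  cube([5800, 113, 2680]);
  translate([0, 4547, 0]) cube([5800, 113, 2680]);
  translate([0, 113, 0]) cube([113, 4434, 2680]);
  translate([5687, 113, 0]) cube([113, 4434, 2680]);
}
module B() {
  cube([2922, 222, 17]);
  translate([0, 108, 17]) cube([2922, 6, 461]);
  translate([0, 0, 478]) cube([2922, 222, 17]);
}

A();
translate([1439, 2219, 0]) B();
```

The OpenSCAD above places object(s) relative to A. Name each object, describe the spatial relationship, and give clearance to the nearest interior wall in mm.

A is a house frame. B is an I-beam. The I-beam sits inside the house frame, centred. The clearance to the nearest interior wall is 1326 mm.

Clearances: x = 1326, y = 2106; minimum 1326 mm.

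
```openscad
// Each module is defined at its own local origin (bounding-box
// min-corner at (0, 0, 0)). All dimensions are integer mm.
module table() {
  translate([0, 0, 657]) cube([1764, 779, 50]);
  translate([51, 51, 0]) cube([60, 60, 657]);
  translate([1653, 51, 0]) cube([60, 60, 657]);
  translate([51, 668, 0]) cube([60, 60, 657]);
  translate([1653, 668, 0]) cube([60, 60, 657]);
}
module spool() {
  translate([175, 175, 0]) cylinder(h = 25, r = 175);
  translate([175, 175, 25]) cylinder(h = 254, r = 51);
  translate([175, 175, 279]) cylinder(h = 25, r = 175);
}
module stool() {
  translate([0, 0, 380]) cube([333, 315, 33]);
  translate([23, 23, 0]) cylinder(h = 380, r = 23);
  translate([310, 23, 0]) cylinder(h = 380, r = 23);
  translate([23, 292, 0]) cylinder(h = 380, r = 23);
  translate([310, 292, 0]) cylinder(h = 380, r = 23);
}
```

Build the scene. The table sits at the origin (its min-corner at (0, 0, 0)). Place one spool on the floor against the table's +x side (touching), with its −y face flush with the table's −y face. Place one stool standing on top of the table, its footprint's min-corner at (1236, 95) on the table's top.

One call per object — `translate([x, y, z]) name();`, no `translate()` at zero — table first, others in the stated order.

table();
translate([1764, 0, 0]) spool();
translate([1236, 95, 707]) stool();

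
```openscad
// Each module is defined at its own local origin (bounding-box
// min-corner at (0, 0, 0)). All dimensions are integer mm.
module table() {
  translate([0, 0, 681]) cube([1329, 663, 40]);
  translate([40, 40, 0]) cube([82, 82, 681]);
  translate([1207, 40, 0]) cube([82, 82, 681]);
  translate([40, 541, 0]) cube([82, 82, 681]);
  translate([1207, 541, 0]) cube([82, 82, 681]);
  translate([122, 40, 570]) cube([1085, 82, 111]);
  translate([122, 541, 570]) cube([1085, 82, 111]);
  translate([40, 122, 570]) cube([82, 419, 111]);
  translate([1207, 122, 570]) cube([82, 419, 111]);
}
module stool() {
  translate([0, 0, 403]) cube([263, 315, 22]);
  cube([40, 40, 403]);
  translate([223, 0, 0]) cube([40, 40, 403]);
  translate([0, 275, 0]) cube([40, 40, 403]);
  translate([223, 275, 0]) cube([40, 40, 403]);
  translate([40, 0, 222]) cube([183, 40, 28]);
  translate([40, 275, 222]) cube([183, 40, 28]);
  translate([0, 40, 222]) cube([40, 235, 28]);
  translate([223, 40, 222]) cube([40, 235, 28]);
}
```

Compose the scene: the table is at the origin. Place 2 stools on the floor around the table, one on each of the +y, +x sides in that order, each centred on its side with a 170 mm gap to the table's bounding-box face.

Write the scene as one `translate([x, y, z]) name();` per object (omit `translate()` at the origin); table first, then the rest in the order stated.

table();
translate([533, 833, 0]) stool();
translate([1499, 174, 0]) stool();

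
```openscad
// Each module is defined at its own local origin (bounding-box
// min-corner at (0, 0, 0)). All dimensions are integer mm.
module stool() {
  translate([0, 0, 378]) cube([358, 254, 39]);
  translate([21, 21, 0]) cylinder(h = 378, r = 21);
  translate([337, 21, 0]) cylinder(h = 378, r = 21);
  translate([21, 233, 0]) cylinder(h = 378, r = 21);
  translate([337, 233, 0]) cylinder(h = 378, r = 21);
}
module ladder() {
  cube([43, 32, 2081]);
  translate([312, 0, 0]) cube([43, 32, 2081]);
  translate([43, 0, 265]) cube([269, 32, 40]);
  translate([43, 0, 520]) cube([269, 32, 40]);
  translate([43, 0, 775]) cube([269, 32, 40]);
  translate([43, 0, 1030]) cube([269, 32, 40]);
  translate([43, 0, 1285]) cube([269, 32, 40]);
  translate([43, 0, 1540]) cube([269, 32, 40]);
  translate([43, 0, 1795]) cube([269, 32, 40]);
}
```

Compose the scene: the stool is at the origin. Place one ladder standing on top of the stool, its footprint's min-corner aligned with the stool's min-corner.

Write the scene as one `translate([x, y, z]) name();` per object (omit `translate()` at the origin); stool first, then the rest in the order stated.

stool();
translate([0, 0, 417]) ladder();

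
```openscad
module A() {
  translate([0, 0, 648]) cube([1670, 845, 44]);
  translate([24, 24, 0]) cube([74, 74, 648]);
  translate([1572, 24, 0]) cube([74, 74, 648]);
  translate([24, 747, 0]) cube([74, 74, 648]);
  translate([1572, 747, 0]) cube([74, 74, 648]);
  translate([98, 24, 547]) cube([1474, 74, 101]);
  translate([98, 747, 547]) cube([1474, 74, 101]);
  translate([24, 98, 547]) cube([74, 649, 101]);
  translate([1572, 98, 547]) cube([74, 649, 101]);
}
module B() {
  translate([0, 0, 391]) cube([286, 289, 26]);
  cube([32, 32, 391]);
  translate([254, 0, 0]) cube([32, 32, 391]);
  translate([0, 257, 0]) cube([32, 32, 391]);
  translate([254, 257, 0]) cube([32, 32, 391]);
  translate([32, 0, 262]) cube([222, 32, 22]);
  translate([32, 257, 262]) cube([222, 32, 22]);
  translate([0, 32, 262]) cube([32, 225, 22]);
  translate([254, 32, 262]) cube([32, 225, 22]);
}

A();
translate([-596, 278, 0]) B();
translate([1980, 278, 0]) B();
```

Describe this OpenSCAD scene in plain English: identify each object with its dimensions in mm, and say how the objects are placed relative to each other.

A is a table with a 1670×845 mm rectangular top, 44 mm thick, top surface at z = 692 mm, supported by four 74×74 mm square legs, each inset 24 mm from the nearest pair of top edges, running from the floor. Four apron rails, 74 mm thick and 101 mm tall, run between adjacent legs with their top edges flush with the underside of the top and their outer faces flush with the legs' outer faces.

B is a simple wooden stool: a rectangular seat 286 mm (x) by 289 mm (y), 26 mm thick, top face at z = 417 mm, on four square legs, each 32×32 mm in cross-section. The legs rest on z = 0, each flush with a corner of the seat. Four stretchers, 32 mm wide and 22 mm tall, connect adjacent legs with their undersides at z = 262 mm, each running between the inner faces of the legs it joins and aligned with the legs' outer faces on the other axis.

Two stools sit around the table at the −x, +x sides.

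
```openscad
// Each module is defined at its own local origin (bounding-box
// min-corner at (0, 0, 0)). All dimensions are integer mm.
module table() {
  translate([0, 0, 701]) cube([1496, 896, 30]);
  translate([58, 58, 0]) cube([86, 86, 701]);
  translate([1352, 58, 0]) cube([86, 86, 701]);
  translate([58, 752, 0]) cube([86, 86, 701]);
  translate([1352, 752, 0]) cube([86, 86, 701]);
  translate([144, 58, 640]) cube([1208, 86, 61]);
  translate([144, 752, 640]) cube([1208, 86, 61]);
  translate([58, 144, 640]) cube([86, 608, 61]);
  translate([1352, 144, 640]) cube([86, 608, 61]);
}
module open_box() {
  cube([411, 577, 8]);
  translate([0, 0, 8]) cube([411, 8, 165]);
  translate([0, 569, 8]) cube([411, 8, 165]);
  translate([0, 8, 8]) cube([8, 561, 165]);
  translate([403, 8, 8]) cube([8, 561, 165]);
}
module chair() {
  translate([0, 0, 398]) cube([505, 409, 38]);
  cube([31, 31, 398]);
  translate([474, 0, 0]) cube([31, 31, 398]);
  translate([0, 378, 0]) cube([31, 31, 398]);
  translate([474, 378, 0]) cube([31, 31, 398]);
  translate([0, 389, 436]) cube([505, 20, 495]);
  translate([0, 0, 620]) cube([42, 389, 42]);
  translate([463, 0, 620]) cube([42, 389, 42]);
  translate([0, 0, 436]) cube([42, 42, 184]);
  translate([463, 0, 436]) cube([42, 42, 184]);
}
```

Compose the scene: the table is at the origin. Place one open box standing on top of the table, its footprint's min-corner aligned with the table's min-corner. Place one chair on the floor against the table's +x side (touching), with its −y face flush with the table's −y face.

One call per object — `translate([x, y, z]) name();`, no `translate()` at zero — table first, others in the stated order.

table();
translate([0, 0, 731]) open_box();
translate([1496, 0, 0]) chair();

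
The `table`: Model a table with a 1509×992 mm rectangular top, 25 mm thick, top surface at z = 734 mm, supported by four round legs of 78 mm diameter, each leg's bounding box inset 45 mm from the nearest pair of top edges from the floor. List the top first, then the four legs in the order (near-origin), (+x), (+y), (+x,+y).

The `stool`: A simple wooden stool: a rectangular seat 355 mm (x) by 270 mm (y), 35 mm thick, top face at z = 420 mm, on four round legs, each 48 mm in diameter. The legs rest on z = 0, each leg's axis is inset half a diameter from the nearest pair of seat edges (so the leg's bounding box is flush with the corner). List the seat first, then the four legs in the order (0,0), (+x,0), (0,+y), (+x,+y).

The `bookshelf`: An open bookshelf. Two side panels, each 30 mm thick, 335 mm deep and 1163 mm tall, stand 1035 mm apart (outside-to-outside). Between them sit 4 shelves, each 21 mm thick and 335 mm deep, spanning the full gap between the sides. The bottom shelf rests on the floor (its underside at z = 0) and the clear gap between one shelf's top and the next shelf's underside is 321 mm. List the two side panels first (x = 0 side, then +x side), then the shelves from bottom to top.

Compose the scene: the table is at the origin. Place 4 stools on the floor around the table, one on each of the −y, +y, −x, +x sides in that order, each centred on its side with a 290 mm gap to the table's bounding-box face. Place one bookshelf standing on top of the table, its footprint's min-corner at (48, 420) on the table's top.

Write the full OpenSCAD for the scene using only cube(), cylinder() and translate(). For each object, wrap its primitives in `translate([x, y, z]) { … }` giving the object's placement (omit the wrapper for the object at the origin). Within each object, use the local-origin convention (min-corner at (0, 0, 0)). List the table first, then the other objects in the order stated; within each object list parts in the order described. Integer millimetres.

translate([0, 0, 709]) cube([1509, 992, 25]);
translate([84, 84, 0]) cylinder(h = 709, r = 39);
translate([1425, 84, 0]) cylinder(h = 709, r = 39);
translate([84, 908, 0]) cylinder(h = 709, r = 39);
translate([1425, 908, 0]) cylinder(h = 709, r = 39);
translate([577, -560, 0]) {
  translate([0, 0, 385]) cube([355, 270, 35]);
  translate([24, 24, 0]) cylinder(h = 385, r = 24);
  translate([331, 24, 0]) cylinder(h = 385, r = 24);
  translate([24, 246, 0]) cylinder(h = 385, r = 24);
  translate([331, 246, 0]) cylinder(h = 385, r = 24);
}
translate([577, 1282, 0]) {
  translate([0, 0, 385]) cube([355, 270, 35]);
  translate([24, 24, 0]) cylinder(h = 385, r = 24);
  translate([331, 24, 0]) cylinder(h = 385, r = 24);
  translate([24, 246, 0]) cylinder(h = 385, r = 24);
  translate([331, 246, 0]) cylinder(h = 385, r = 24);
}
translate([-645, 361, 0]) {
  translate([0, 0, 385]) cube([355, 270, 35]);
  translate([24, 24, 0]) cylinder(h = 385, r = 24);
  translate([331, 24, 0]) cylinder(h = 385, r = 24);
  translate([24, 246, 0]) cylinder(h = 385, r = 24);
  translate([331, 246, 0]) cylinder(h = 385, r = 24);
}
translate([1799, 361, 0]) {
  translate([0, 0, 385]) cube([355, 270, 35]);
  translate([24, 24, 0]) cylinder(h = 385, r = 24);
  translate([331, 24, 0]) cylinder(h = 385, r = 24);
  translate([24, 246, 0]) cylinder(h = 385, r = 24);
  translate([331, 246, 0]) cylinder(h = 385, r = 24);
}
translate([48, 420, 734]) {
  cube([30, 335, 1163]);
  translate([1005, 0, 0]) cube([30, 335, 1163]);
  translate([30, 0, 0]) cube([975, 335, 21]);
  translate([30, 0, 342]) cube([975, 335, 21]);
  translate([30, 0, 684]) cube([975, 335, 21]);
  translate([30, 0, 1026]) cube([975, 335, 21]);
}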